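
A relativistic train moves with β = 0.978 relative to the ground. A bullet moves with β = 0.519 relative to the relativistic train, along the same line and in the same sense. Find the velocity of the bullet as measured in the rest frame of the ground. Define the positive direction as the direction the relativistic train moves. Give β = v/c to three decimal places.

With v = 0.978 and u' = 0.519 (in units of c),
u = (u' + v)/(1 + u'v/c²):
u = (0.519 + 0.978) / (1 + 0.519·0.978) = 1.4970/1.5076 = 0.9930

β = 0.993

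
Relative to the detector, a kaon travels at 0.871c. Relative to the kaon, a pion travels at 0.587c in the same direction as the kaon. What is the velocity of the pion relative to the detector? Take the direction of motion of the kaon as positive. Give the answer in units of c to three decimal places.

With v = 0.871 and u' = 0.587 (in units of c),
u = (u' + v)/(1 + u'v/c²):
u = (0.587 + 0.871) / (1 + 0.587·0.871) = 1.4580/1.5113 = 0.9647

0.965c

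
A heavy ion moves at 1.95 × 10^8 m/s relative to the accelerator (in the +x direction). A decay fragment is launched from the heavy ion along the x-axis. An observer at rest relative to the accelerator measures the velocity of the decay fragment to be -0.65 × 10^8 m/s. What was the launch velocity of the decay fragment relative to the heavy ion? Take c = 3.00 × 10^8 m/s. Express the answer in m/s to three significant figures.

-2.28 × 10^8 m/s

v = 0.650c, u = -0.217c.
Invert the composition law: u' = (u − v)/(1 − uv/c²).
u' = (-0.217 − 0.650) / (1 − (-0.217)(0.650)) = -0.8667/1.1408 = -0.7597.
u' = -0.7597 × 3.00 × 10^8 m/s.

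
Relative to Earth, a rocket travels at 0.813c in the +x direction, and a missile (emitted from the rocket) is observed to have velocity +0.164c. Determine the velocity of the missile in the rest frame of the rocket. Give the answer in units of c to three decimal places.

-0.749c

Invert the composition law: u' = (u − v)/(1 − uv/c²).
u' = (0.164 − 0.813) / (1 − (0.164)(0.813)) = -0.6490/0.8667 = -0.7488.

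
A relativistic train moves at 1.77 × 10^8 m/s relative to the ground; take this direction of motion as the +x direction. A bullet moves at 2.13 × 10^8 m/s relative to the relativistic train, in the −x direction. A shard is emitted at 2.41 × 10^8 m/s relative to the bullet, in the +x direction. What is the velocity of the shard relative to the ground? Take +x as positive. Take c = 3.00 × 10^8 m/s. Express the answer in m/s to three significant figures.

Apply u = (u' + v)/(1 + u'v/c²) successively, working outward toward the ground.
(Dividing each given speed by c = 3.00 × 10^8 m/s to work in units of c.)
Start: velocity of the relativistic train relative to the ground = 0.5900c.
Compose with the bullet (u' = -0.710 in the relativistic train frame): u_1 = (-0.710 + 0.590) / (1 + (-0.710)·0.590) = -0.1200/0.5811 = -0.2065.
Compose with the shard (u' = 0.803 in the bullet frame): u_2 = (0.803 + (-0.207)) / (1 + 0.803·(-0.207)) = 0.5968/0.8341 = 0.7155.
So u = 0.7155 × 3.00 × 10^8 m/s.

+2.15 × 10^8 m/s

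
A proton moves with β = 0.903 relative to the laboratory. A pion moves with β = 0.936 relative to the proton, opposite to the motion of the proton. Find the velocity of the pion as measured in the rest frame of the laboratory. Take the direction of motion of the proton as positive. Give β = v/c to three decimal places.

With v = 0.903 and u' = -0.936 (in units of c),
u = (u' + v)/(1 + u'v/c²):
u = (-0.936 + 0.903) / (1 + (-0.936)·0.903) = -0.0330/0.1548 = -0.2132
(Galilean addition would give -0.033c.)

β = -0.213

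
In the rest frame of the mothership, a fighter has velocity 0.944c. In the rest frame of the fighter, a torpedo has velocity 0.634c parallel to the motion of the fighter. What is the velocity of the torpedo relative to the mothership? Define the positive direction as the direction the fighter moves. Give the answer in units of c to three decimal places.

0.987c

With v = 0.944 and u' = 0.634 (in units of c),
u = (u' + v)/(1 + u'v/c²):
u = (0.634 + 0.944) / (1 + 0.634·0.944) = 1.5780/1.5985 = 0.9872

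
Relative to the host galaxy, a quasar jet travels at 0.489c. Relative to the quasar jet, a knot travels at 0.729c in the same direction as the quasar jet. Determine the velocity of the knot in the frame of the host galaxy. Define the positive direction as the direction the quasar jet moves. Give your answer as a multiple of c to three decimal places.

0.898c

With v = 0.489 and u' = 0.729 (in units of c),
u = (u' + v)/(1 + u'v/c²):
u = (0.729 + 0.489) / (1 + 0.729·0.489) = 1.2180/1.3565 = 0.8979
(Galilean addition would give +1.218c, exceeding c.)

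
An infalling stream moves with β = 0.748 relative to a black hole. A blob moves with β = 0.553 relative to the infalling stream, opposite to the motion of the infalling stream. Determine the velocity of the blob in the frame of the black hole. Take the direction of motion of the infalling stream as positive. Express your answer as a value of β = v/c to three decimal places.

With v = 0.748 and u' = -0.553 (in units of c),
u = (u' + v)/(1 + u'v/c²):
u = (-0.553 + 0.748) / (1 + (-0.553)·0.748) = 0.1950/0.5864 = 0.3326

β = +0.333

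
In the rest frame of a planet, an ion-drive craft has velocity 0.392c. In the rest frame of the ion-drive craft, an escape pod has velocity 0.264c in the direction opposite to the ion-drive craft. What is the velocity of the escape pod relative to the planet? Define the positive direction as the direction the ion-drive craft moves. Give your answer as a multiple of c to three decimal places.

+0.143c

With v = 0.392 and u' = -0.264 (in units of c),
u = (u' + v)/(1 + u'v/c²):
u = (-0.264 + 0.392) / (1 + (-0.264)·0.392) = 0.1280/0.8965 = 0.1428
(Galilean addition would give +0.128c.)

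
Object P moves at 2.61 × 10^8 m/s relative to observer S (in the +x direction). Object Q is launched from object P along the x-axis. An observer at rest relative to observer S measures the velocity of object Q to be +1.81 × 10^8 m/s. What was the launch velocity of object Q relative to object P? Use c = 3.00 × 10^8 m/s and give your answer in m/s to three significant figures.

v = 0.870c, u = 0.603c.
Invert the composition law: u' = (u − v)/(1 − uv/c²).
u' = (0.603 − 0.870) / (1 − (0.603)(0.870)) = -0.2667/0.4751 = -0.5613.
u' = -0.5613 × 3.00 × 10^8 m/s.

-1.68 × 10^8 m/s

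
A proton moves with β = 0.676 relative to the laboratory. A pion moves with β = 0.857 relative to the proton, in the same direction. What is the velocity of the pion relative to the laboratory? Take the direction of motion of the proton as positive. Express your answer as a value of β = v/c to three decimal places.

With v = 0.676 and u' = 0.857 (in units of c),
u = (u' + v)/(1 + u'v/c²):
u = (0.857 + 0.676) / (1 + 0.857·0.676) = 1.5330/1.5793 = 0.9707

β = 0.971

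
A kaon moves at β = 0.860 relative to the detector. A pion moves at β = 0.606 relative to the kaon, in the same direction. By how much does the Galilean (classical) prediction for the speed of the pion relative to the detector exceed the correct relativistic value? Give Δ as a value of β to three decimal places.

Δ = 0.502

Galilean: u_cl = 0.606 + 0.860 = 1.4660.
Relativistic: u_rel = (0.606 + 0.860) / (1 + 0.606·0.860) = 1.4660/1.5212 = 0.9637.
Δ = 1.4660 − 0.9637 = 0.5023.
(The classical prediction exceeds c; the relativistic result does not.)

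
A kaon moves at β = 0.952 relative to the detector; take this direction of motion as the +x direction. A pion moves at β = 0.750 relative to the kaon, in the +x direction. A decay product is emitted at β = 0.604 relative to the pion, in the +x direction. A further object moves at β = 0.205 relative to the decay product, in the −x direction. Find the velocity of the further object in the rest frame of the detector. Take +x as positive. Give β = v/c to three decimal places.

Apply u = (u' + v)/(1 + u'v/c²) successively, working outward toward the detector.
Start: velocity of the kaon relative to the detector = 0.9520c.
Compose with the pion (u' = 0.750 in the kaon frame): u_1 = (0.750 + 0.952) / (1 + 0.750·0.952) = 1.7020/1.7140 = 0.9930.
Compose with the decay product (u' = 0.604 in the pion frame): u_2 = (0.604 + 0.993) / (1 + 0.604·0.993) = 1.5970/1.5998 = 0.9983.
Compose with the further object (u' = -0.205 in the decay product frame): u_3 = (-0.205 + 0.998) / (1 + (-0.205)·0.998) = 0.7933/0.7954 = 0.9974.

β = +0.997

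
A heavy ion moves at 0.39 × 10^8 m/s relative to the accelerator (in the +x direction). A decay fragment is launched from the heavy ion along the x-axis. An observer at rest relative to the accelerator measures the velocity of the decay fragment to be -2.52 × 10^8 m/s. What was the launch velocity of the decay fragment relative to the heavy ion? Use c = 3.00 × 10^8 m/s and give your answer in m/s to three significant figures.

v = 0.130c, u = -0.840c.
Invert the composition law: u' = (u − v)/(1 − uv/c²).
u' = (-0.840 − 0.130) / (1 − (-0.840)(0.130)) = -0.9700/1.1092 = -0.8745.
u' = -0.8745 × 3.00 × 10^8 m/s.

-2.62 × 10^8 m/s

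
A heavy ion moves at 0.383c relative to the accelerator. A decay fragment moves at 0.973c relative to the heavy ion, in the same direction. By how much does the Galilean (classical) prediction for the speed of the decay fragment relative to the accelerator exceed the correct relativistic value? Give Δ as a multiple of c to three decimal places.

Δ = 0.368c

Galilean: u_cl = 0.973 + 0.383 = 1.3560.
Relativistic: u_rel = (0.973 + 0.383) / (1 + 0.973·0.383) = 1.3560/1.3727 = 0.9879.
Δ = 1.3560 − 0.9879 = 0.3681.
(The classical prediction exceeds c; the relativistic result does not.)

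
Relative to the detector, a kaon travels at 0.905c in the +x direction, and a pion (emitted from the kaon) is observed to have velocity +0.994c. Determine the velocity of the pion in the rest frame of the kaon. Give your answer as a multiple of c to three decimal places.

+0.886c

Invert the composition law: u' = (u − v)/(1 − uv/c²).
u' = (0.994 − 0.905) / (1 − (0.994)(0.905)) = 0.0890/0.1004 = 0.8862.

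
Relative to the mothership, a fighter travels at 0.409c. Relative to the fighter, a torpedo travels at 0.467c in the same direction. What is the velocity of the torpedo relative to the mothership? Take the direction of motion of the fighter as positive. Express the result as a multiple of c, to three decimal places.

With v = 0.409 and u' = 0.467 (in units of c),
u = (u' + v)/(1 + u'v/c²):
u = (0.467 + 0.409) / (1 + 0.467·0.409) = 0.8760/1.1910 = 0.7355

0.736c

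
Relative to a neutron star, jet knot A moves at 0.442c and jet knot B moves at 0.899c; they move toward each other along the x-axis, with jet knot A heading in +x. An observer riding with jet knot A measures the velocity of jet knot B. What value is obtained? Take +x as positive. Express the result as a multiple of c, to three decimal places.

β_A = 0.442, β_B = -0.899.
Transform to A's frame with the inverse velocity-addition law: u' = (u − v)/(1 − uv/c²), taking u = β_B and v = β_A.
u' = (-0.899 − 0.442) / (1 − (0.442)(-0.899)) = -1.3410/1.3974 = -0.9597.

-0.960c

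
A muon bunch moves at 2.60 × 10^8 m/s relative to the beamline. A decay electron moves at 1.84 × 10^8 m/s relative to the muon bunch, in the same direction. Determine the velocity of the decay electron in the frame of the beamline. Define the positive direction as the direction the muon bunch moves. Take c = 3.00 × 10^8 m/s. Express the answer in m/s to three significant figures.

In units of c (dividing by 3.00 × 10^8 m/s): v = 0.867, u' = 0.613.
u = (u' + v)/(1 + u'v/c²):
u = (0.613 + 0.867) / (1 + 0.613·0.867) = 1.4800/1.5316 = 0.9663
Converting back: u = 0.9663 × 3.00 × 10^8 m/s.

2.90 × 10^8 m/s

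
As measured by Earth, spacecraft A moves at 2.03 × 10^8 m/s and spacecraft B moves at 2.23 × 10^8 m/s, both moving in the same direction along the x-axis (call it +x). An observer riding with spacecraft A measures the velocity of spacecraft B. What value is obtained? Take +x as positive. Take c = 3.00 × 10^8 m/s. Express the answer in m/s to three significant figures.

+4.02 × 10^7 m/s

β_A = 0.677, β_B = 0.743 (dividing each by c = 3.00 × 10^8 m/s).
Transform to A's frame with the inverse velocity-addition law: u' = (u − v)/(1 − uv/c²), taking u = β_B and v = β_A.
u' = (0.743 − 0.677) / (1 − (0.677)(0.743)) = 0.0667/0.4970 = 0.1341.
u' = 0.1341 × 3.00 × 10^8 m/s.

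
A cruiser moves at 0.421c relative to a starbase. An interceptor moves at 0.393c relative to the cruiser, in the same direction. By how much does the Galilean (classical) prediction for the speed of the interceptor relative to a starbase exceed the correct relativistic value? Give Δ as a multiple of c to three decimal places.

Δ = 0.116c

Galilean: u_cl = 0.393 + 0.421 = 0.8140.
Relativistic: u_rel = (0.393 + 0.421) / (1 + 0.393·0.421) = 0.8140/1.1655 = 0.6984.
Δ = 0.8140 − 0.6984 = 0.1156.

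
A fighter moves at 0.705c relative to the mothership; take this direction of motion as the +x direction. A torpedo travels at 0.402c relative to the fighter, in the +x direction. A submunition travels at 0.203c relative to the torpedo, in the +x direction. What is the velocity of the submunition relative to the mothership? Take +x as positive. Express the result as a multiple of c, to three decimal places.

0.907c

Apply u = (u' + v)/(1 + u'v/c²) successively, working outward toward the mothership.
Start: velocity of the fighter relative to the mothership = 0.7050c.
Compose with the torpedo (u' = 0.402 in the fighter frame): u_1 = (0.402 + 0.705) / (1 + 0.402·0.705) = 1.1070/1.2834 = 0.8625.
Compose with the submunition (u' = 0.203 in the torpedo frame): u_2 = (0.203 + 0.863) / (1 + 0.203·0.863) = 1.0655/1.1751 = 0.9068.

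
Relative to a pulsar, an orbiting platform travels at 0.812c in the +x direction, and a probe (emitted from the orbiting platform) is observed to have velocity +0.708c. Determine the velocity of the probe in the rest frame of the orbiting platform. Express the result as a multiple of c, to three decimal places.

Invert the composition law: u' = (u − v)/(1 − uv/c²).
u' = (0.708 − 0.812) / (1 − (0.708)(0.812)) = -0.1040/0.4251 = -0.2446.

-0.245c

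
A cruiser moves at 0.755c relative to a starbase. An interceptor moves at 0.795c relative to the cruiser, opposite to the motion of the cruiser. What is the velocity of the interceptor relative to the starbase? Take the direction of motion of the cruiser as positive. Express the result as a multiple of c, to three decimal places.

-0.100c

With v = 0.755 and u' = -0.795 (in units of c),
u = (u' + v)/(1 + u'v/c²):
u = (-0.795 + 0.755) / (1 + (-0.795)·0.755) = -0.0400/0.3998 = -0.1001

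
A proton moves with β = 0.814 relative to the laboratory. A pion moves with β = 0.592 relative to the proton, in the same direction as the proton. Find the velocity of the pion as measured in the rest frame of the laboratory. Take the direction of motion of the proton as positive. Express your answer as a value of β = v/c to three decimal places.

With v = 0.814 and u' = 0.592 (in units of c),
u = (u' + v)/(1 + u'v/c²):
u = (0.592 + 0.814) / (1 + 0.592·0.814) = 1.4060/1.4819 = 0.9488
(Galilean addition would give +1.406c, exceeding c.)

β = 0.949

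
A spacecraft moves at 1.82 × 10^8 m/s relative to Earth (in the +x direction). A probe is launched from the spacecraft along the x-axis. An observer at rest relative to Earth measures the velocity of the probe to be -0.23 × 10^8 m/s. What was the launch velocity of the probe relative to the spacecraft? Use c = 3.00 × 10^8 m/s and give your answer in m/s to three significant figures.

v = 0.607c, u = -0.077c.
Invert the composition law: u' = (u − v)/(1 − uv/c²).
u' = (-0.077 − 0.607) / (1 − (-0.077)(0.607)) = -0.6833/1.0465 = -0.6530.
u' = -0.6530 × 3.00 × 10^8 m/s.

-1.96 × 10^8 m/s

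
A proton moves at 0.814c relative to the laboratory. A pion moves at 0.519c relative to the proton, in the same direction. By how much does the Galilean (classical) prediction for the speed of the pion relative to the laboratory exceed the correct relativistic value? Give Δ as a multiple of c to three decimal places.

Δ = 0.396c

Galilean: u_cl = 0.519 + 0.814 = 1.3330.
Relativistic: u_rel = (0.519 + 0.814) / (1 + 0.519·0.814) = 1.3330/1.4225 = 0.9371.
Δ = 1.3330 − 0.9371 = 0.3959.
(The classical prediction exceeds c; the relativistic result does not.)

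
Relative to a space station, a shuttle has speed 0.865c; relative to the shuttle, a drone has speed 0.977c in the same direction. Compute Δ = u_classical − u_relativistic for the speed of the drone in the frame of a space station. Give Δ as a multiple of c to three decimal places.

Galilean: u_cl = 0.977 + 0.865 = 1.8420.
Relativistic: u_rel = (0.977 + 0.865) / (1 + 0.977·0.865) = 1.8420/1.8451 = 0.9983.
Δ = 1.8420 − 0.9983 = 0.8437.
(The classical prediction exceeds c; the relativistic result does not.)

Δ = 0.844c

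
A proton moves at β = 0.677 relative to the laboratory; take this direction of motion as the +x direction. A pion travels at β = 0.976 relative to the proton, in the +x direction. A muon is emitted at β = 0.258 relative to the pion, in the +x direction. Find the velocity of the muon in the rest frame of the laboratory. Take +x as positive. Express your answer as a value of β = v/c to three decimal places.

Apply u = (u' + v)/(1 + u'v/c²) successively, working outward toward the laboratory.
Start: velocity of the proton relative to the laboratory = 0.6770c.
Compose with the pion (u' = 0.976 in the proton frame): u_1 = (0.976 + 0.677) / (1 + 0.976·0.677) = 1.6530/1.6608 = 0.9953.
Compose with the muon (u' = 0.258 in the pion frame): u_2 = (0.258 + 0.995) / (1 + 0.258·0.995) = 1.2533/1.2568 = 0.9972.

β = 0.997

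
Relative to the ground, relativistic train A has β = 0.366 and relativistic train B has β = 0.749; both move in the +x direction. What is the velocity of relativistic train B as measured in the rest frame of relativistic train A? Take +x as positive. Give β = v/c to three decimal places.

β = +0.528

β_A = 0.366, β_B = 0.749.
Transform to A's frame with the inverse velocity-addition law: u' = (u − v)/(1 − uv/c²), taking u = β_B and v = β_A.
u' = (0.749 − 0.366) / (1 − (0.366)(0.749)) = 0.3830/0.7259 = 0.5276.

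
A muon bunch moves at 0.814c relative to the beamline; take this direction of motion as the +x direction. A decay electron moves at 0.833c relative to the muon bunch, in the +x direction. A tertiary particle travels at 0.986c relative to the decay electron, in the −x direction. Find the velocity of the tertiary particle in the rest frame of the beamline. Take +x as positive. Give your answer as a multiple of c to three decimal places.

-0.140c

Apply u = (u' + v)/(1 + u'v/c²) successively, working outward toward the beamline.
Start: velocity of the muon bunch relative to the beamline = 0.8140c.
Compose with the decay electron (u' = 0.833 in the muon bunch frame): u_1 = (0.833 + 0.814) / (1 + 0.833·0.814) = 1.6470/1.6781 = 0.9815.
Compose with the tertiary particle (u' = -0.986 in the decay electron frame): u_2 = (-0.986 + 0.981) / (1 + (-0.986)·0.981) = -0.0045/0.0323 = -0.1399.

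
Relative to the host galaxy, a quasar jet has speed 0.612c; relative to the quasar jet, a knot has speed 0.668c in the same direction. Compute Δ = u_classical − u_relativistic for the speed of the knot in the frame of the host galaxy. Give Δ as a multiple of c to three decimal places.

Δ = 0.371c

Galilean: u_cl = 0.668 + 0.612 = 1.2800.
Relativistic: u_rel = (0.668 + 0.612) / (1 + 0.668·0.612) = 1.2800/1.4088 = 0.9086.
Δ = 1.2800 − 0.9086 = 0.3714.
(The classical prediction exceeds c; the relativistic result does not.)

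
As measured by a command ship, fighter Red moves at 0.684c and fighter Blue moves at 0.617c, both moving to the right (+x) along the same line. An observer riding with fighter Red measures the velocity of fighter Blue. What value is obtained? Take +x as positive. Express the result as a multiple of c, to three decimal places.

β_A = 0.684, β_B = 0.617.
Transform to A's frame with the inverse velocity-addition law: u' = (u − v)/(1 − uv/c²), taking u = β_B and v = β_A.
u' = (0.617 − 0.684) / (1 − (0.684)(0.617)) = -0.0670/0.5780 = -0.1159.

-0.116c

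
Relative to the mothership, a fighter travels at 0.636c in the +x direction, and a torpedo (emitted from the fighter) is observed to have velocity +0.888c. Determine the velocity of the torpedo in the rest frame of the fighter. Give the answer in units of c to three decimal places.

+0.579c

Invert the composition law: u' = (u − v)/(1 − uv/c²).
u' = (0.888 − 0.636) / (1 − (0.888)(0.636)) = 0.2520/0.4352 = 0.5790.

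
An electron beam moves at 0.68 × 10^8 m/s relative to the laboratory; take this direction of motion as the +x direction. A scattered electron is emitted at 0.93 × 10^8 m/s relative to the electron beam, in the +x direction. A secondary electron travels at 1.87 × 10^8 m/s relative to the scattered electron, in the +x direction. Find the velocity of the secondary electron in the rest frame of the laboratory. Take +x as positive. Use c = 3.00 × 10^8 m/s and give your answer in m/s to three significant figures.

2.57 × 10^8 m/s

Apply u = (u' + v)/(1 + u'v/c²) successively, working outward toward the laboratory.
(Dividing each given speed by c = 3.00 × 10^8 m/s to work in units of c.)
Start: velocity of the electron beam relative to the laboratory = 0.2267c.
Compose with the scattered electron (u' = 0.310 in the electron beam frame): u_1 = (0.310 + 0.227) / (1 + 0.310·0.227) = 0.5367/1.0703 = 0.5014.
Compose with the secondary electron (u' = 0.623 in the scattered electron frame): u_2 = (0.623 + 0.501) / (1 + 0.623·0.501) = 1.1248/1.3126 = 0.8569.
So u = 0.8569 × 3.00 × 10^8 m/s.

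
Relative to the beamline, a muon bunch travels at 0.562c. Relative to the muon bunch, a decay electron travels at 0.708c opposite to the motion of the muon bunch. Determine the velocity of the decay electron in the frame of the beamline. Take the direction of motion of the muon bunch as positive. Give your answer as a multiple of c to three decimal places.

With v = 0.562 and u' = -0.708 (in units of c),
u = (u' + v)/(1 + u'v/c²):
u = (-0.708 + 0.562) / (1 + (-0.708)·0.562) = -0.1460/0.6021 = -0.2425

-0.242c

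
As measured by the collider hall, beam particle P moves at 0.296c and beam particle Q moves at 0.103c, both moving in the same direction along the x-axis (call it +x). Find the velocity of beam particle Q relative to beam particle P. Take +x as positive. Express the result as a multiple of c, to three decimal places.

β_A = 0.296, β_B = 0.103.
Transform to A's frame with the inverse velocity-addition law: u' = (u − v)/(1 − uv/c²), taking u = β_B and v = β_A.
u' = (0.103 − 0.296) / (1 − (0.296)(0.103)) = -0.1930/0.9695 = -0.1991.

-0.199c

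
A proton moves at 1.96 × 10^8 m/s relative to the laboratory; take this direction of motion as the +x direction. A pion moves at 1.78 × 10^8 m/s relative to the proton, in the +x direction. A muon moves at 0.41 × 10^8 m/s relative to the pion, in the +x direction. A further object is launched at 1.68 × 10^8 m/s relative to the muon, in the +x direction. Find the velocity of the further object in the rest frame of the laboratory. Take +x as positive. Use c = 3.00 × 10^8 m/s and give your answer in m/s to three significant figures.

Apply u = (u' + v)/(1 + u'v/c²) successively, working outward toward the laboratory.
(Dividing each given speed by c = 3.00 × 10^8 m/s to work in units of c.)
Start: velocity of the proton relative to the laboratory = 0.6533c.
Compose with the pion (u' = 0.593 in the proton frame): u_1 = (0.593 + 0.653) / (1 + 0.593·0.653) = 1.2467/1.3876 = 0.8984.
Compose with the muon (u' = 0.137 in the pion frame): u_2 = (0.137 + 0.898) / (1 + 0.137·0.898) = 1.0351/1.1228 = 0.9219.
Compose with the further object (u' = 0.560 in the muon frame): u_3 = (0.560 + 0.922) / (1 + 0.560·0.922) = 1.4819/1.5163 = 0.9773.
So u = 0.9773 × 3.00 × 10^8 m/s.

2.93 × 10^8 m/s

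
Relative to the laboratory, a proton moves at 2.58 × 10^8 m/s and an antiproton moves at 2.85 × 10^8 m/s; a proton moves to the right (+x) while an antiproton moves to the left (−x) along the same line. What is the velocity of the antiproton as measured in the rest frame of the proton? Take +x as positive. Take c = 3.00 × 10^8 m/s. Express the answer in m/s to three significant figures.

-2.99 × 10^8 m/s

β_A = 0.860, β_B = -0.950 (dividing each by c = 3.00 × 10^8 m/s).
Transform to A's frame with the inverse velocity-addition law: u' = (u − v)/(1 − uv/c²), taking u = β_B and v = β_A.
u' = (-0.950 − 0.860) / (1 − (0.860)(-0.950)) = -1.8100/1.8170 = -0.9961.
u' = -0.9961 × 3.00 × 10^8 m/s.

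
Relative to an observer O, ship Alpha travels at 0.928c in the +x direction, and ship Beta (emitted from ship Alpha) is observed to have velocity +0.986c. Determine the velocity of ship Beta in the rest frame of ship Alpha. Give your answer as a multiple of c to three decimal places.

Invert the composition law: u' = (u − v)/(1 − uv/c²).
u' = (0.986 − 0.928) / (1 − (0.986)(0.928)) = 0.0580/0.0850 = 0.6824.

+0.682c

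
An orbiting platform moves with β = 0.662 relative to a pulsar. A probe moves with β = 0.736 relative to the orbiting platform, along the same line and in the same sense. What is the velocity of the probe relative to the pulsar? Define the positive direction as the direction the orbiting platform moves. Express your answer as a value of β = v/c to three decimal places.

β = 0.940

With v = 0.662 and u' = 0.736 (in units of c),
u = (u' + v)/(1 + u'v/c²):
u = (0.736 + 0.662) / (1 + 0.736·0.662) = 1.3980/1.4872 = 0.9400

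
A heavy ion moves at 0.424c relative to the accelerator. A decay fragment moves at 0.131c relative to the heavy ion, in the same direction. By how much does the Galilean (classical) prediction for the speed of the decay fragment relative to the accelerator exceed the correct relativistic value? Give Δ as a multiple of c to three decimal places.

Galilean: u_cl = 0.131 + 0.424 = 0.5550.
Relativistic: u_rel = (0.131 + 0.424) / (1 + 0.131·0.424) = 0.5550/1.0555 = 0.5258.
Δ = 0.5550 − 0.5258 = 0.0292.

Δ = 0.029c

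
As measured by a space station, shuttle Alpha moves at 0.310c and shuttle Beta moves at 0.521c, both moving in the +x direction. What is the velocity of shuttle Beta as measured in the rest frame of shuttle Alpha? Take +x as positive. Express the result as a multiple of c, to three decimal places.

β_A = 0.310, β_B = 0.521.
Transform to A's frame with the inverse velocity-addition law: u' = (u − v)/(1 − uv/c²), taking u = β_B and v = β_A.
u' = (0.521 − 0.310) / (1 − (0.310)(0.521)) = 0.2110/0.8385 = 0.2516.

+0.252c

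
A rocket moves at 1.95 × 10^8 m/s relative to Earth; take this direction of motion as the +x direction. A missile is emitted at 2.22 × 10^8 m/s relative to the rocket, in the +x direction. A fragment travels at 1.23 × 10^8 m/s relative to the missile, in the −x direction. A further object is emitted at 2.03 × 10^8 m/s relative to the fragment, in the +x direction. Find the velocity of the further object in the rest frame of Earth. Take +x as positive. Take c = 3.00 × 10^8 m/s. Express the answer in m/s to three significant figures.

+2.91 × 10^8 m/s

Apply u = (u' + v)/(1 + u'v/c²) successively, working outward toward Earth.
(Dividing each given speed by c = 3.00 × 10^8 m/s to work in units of c.)
Start: velocity of the rocket relative to Earth = 0.6500c.
Compose with the missile (u' = 0.740 in the rocket frame): u_1 = (0.740 + 0.650) / (1 + 0.740·0.650) = 1.3900/1.4810 = 0.9386.
Compose with the fragment (u' = -0.410 in the missile frame): u_2 = (-0.410 + 0.939) / (1 + (-0.410)·0.939) = 0.5286/0.6152 = 0.8592.
Compose with the further object (u' = 0.677 in the fragment frame): u_3 = (0.677 + 0.859) / (1 + 0.677·0.859) = 1.5358/1.5814 = 0.9712.
So u = 0.9712 × 3.00 × 10^8 m/s.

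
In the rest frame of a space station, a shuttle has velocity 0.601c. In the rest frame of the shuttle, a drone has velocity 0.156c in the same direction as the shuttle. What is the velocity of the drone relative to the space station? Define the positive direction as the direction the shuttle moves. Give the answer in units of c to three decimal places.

With v = 0.601 and u' = 0.156 (in units of c),
u = (u' + v)/(1 + u'v/c²):
u = (0.156 + 0.601) / (1 + 0.156·0.601) = 0.7570/1.0938 = 0.6921
(Galilean addition would give +0.757c.)

0.692c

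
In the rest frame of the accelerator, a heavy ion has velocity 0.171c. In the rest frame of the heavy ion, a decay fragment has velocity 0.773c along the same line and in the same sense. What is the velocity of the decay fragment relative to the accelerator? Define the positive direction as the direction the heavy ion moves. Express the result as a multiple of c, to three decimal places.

0.834c

With v = 0.171 and u' = 0.773 (in units of c),
u = (u' + v)/(1 + u'v/c²):
u = (0.773 + 0.171) / (1 + 0.773·0.171) = 0.9440/1.1322 = 0.8338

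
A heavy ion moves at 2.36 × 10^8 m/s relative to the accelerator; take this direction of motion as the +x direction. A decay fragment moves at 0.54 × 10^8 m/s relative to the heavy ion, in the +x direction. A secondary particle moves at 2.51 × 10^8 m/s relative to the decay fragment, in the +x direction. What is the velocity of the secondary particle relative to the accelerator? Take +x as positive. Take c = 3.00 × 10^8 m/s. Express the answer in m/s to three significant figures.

Apply u = (u' + v)/(1 + u'v/c²) successively, working outward toward the accelerator.
(Dividing each given speed by c = 3.00 × 10^8 m/s to work in units of c.)
Start: velocity of the heavy ion relative to the accelerator = 0.7867c.
Compose with the decay fragment (u' = 0.180 in the heavy ion frame): u_1 = (0.180 + 0.787) / (1 + 0.180·0.787) = 0.9667/1.1416 = 0.8468.
Compose with the secondary particle (u' = 0.837 in the decay fragment frame): u_2 = (0.837 + 0.847) / (1 + 0.837·0.847) = 1.6834/1.7085 = 0.9854.
So u = 0.9854 × 3.00 × 10^8 m/s.

2.96 × 10^8 m/s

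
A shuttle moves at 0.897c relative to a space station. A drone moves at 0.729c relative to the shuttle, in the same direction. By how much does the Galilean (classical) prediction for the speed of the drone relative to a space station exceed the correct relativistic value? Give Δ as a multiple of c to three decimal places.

Δ = 0.643c

Galilean: u_cl = 0.729 + 0.897 = 1.6260.
Relativistic: u_rel = (0.729 + 0.897) / (1 + 0.729·0.897) = 1.6260/1.6539 = 0.9831.
Δ = 1.6260 − 0.9831 = 0.6429.
(The classical prediction exceeds c; the relativistic result does not.)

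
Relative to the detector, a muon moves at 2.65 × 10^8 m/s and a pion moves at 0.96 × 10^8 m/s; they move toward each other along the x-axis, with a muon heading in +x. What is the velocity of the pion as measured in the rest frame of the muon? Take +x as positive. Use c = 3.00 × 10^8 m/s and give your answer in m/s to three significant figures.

β_A = 0.883, β_B = -0.320 (dividing each by c = 3.00 × 10^8 m/s).
Transform to A's frame with the inverse velocity-addition law: u' = (u − v)/(1 − uv/c²), taking u = β_B and v = β_A.
u' = (-0.320 − 0.883) / (1 − (0.883)(-0.320)) = -1.2033/1.2827 = -0.9381.
u' = -0.9381 × 3.00 × 10^8 m/s.

-2.81 × 10^8 m/s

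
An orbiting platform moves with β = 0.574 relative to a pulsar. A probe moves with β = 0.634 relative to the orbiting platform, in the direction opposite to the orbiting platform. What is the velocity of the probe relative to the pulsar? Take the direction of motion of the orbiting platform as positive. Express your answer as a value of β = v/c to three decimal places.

β = -0.094

With v = 0.574 and u' = -0.634 (in units of c),
u = (u' + v)/(1 + u'v/c²):
u = (-0.634 + 0.574) / (1 + (-0.634)·0.574) = -0.0600/0.6361 = -0.0943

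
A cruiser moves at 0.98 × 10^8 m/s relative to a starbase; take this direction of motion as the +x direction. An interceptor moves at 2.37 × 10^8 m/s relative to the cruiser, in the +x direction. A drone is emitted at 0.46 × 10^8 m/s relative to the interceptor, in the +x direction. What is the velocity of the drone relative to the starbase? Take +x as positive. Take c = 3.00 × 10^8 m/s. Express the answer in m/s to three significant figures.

2.75 × 10^8 m/s

Apply u = (u' + v)/(1 + u'v/c²) successively, working outward toward the starbase.
(Dividing each given speed by c = 3.00 × 10^8 m/s to work in units of c.)
Start: velocity of the cruiser relative to the starbase = 0.3267c.
Compose with the interceptor (u' = 0.790 in the cruiser frame): u_1 = (0.790 + 0.327) / (1 + 0.790·0.327) = 1.1167/1.2581 = 0.8876.
Compose with the drone (u' = 0.153 in the interceptor frame): u_2 = (0.153 + 0.888) / (1 + 0.153·0.888) = 1.0409/1.1361 = 0.9162.
So u = 0.9162 × 3.00 × 10^8 m/s.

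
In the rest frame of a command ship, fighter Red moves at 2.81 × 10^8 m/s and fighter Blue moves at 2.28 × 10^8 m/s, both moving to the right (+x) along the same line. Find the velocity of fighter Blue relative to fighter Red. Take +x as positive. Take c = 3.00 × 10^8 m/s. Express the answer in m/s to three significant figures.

β_A = 0.937, β_B = 0.760 (dividing each by c = 3.00 × 10^8 m/s).
Transform to A's frame with the inverse velocity-addition law: u' = (u − v)/(1 − uv/c²), taking u = β_B and v = β_A.
u' = (0.760 − 0.937) / (1 − (0.937)(0.760)) = -0.1767/0.2881 = -0.6131.
u' = -0.6131 × 3.00 × 10^8 m/s.

-1.84 × 10^8 m/s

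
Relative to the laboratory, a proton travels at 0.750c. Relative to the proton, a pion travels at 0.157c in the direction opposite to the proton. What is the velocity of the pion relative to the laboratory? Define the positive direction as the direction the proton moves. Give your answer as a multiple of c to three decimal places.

+0.672c

With v = 0.750 and u' = -0.157 (in units of c),
u = (u' + v)/(1 + u'v/c²):
u = (-0.157 + 0.750) / (1 + (-0.157)·0.750) = 0.5930/0.8822 = 0.6721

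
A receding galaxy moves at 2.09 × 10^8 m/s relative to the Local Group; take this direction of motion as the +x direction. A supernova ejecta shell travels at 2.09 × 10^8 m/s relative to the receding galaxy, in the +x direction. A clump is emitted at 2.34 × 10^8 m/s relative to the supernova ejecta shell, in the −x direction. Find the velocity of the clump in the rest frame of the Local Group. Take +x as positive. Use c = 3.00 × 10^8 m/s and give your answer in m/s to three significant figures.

+1.77 × 10^8 m/s

Apply u = (u' + v)/(1 + u'v/c²) successively, working outward toward the Local Group.
(Dividing each given speed by c = 3.00 × 10^8 m/s to work in units of c.)
Start: velocity of the receding galaxy relative to the Local Group = 0.6967c.
Compose with the supernova ejecta shell (u' = 0.697 in the receding galaxy frame): u_1 = (0.697 + 0.697) / (1 + 0.697·0.697) = 1.3933/1.4853 = 0.9381.
Compose with the clump (u' = -0.780 in the supernova ejecta shell frame): u_2 = (-0.780 + 0.938) / (1 + (-0.780)·0.938) = 0.1581/0.2683 = 0.5891.
So u = 0.5891 × 3.00 × 10^8 m/s.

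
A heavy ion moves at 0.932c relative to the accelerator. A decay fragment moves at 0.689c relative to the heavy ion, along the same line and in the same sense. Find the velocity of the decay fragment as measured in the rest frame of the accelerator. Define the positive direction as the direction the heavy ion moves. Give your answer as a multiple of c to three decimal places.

With v = 0.932 and u' = 0.689 (in units of c),
u = (u' + v)/(1 + u'v/c²):
u = (0.689 + 0.932) / (1 + 0.689·0.932) = 1.6210/1.6421 = 0.9871

0.987c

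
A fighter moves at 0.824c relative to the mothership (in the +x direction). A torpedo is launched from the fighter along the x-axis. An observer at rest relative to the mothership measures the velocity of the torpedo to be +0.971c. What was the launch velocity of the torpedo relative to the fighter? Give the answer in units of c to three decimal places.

+0.735c

Invert the composition law: u' = (u − v)/(1 − uv/c²).
u' = (0.971 − 0.824) / (1 − (0.971)(0.824)) = 0.1470/0.1999 = 0.7354.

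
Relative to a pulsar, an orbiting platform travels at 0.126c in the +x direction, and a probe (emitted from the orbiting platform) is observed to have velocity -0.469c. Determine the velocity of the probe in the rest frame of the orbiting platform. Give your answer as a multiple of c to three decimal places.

Invert the composition law: u' = (u − v)/(1 − uv/c²).
u' = (-0.469 − 0.126) / (1 − (-0.469)(0.126)) = -0.5950/1.0591 = -0.5618.

-0.562c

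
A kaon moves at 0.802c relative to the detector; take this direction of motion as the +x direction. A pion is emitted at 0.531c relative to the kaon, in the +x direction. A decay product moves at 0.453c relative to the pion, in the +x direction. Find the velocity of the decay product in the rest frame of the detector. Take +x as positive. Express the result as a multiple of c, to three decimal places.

Apply u = (u' + v)/(1 + u'v/c²) successively, working outward toward the detector.
Start: velocity of the kaon relative to the detector = 0.8020c.
Compose with the pion (u' = 0.531 in the kaon frame): u_1 = (0.531 + 0.802) / (1 + 0.531·0.802) = 1.3330/1.4259 = 0.9349.
Compose with the decay product (u' = 0.453 in the pion frame): u_2 = (0.453 + 0.935) / (1 + 0.453·0.935) = 1.3879/1.4235 = 0.9750.

0.975c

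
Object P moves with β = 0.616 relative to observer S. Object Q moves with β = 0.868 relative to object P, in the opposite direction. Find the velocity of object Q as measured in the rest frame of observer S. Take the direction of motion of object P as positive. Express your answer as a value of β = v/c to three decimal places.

With v = 0.616 and u' = -0.868 (in units of c),
u = (u' + v)/(1 + u'v/c²):
u = (-0.868 + 0.616) / (1 + (-0.868)·0.616) = -0.2520/0.4653 = -0.5416

β = -0.542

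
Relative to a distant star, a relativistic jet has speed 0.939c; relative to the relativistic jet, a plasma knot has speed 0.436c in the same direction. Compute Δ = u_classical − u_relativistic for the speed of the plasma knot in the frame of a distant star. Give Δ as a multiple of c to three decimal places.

Galilean: u_cl = 0.436 + 0.939 = 1.3750.
Relativistic: u_rel = (0.436 + 0.939) / (1 + 0.436·0.939) = 1.3750/1.4094 = 0.9756.
Δ = 1.3750 − 0.9756 = 0.3994.
(The classical prediction exceeds c; the relativistic result does not.)

Δ = 0.399c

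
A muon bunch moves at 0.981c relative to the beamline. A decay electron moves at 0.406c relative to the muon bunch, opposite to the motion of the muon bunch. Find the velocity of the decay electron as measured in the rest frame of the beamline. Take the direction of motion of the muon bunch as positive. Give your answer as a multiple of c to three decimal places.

+0.956c

With v = 0.981 and u' = -0.406 (in units of c),
u = (u' + v)/(1 + u'v/c²):
u = (-0.406 + 0.981) / (1 + (-0.406)·0.981) = 0.5750/0.6017 = 0.9556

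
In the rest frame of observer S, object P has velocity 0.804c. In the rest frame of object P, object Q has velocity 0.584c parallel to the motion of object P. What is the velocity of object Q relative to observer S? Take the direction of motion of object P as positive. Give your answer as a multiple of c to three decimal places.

With v = 0.804 and u' = 0.584 (in units of c),
u = (u' + v)/(1 + u'v/c²):
u = (0.584 + 0.804) / (1 + 0.584·0.804) = 1.3880/1.4695 = 0.9445

0.945c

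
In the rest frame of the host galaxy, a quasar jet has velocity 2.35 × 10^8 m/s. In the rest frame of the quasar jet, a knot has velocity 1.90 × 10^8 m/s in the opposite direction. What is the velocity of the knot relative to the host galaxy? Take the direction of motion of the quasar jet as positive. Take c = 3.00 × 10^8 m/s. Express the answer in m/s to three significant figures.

+8.93 × 10^7 m/s

In units of c (dividing by 3.00 × 10^8 m/s): v = 0.783, u' = -0.633.
u = (u' + v)/(1 + u'v/c²):
u = (-0.633 + 0.783) / (1 + (-0.633)·0.783) = 0.1500/0.5039 = 0.2977
Converting back: u = 0.2977 × 3.00 × 10^8 m/s.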